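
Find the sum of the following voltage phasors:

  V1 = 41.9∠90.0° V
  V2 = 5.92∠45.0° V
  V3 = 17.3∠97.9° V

Step 1 — Convert each phasor to rectangular form:
  V1 = 41.9·(cos(90.0°) + j·sin(90.0°)) = 0 + j41.9 V
  V2 = 5.92·(cos(45.0°) + j·sin(45.0°)) = 4.186 + j4.186 V
  V3 = 17.3·(cos(97.9°) + j·sin(97.9°)) = -2.378 + j17.14 V
Step 2 — Sum components: V_total = 1.808 + j63.22 V.
Step 3 — Convert to polar: |V_total| = 63.25 V, ∠V_total = 88.4°.

V_total = 63.25∠88.4° V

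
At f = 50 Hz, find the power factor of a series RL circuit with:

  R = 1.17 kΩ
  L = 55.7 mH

Step 1 — Angular frequency: ω = 2π·f = 2π·50 = 314.2 rad/s.
Step 2 — Component impedances:
  R: Z = R = 1170 Ω
  L: Z = jωL = j·314.2·0.0557 = 0 + j17.5 Ω
Step 3 — Series combination: Z_total = R + L = 1170 + j17.5 Ω = 1170∠0.9° Ω.
Step 4 — Power factor: PF = cos(φ) = Re(Z)/|Z| = 1170/1170.1 = 0.9999.
Step 5 — Type: Im(Z) = 17.5 ⇒ lagging (phase φ = 0.9°).

PF = 0.9999 (lagging, φ = 0.9°)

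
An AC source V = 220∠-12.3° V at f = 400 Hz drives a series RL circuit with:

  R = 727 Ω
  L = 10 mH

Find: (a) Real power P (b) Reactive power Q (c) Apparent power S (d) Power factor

Step 1 — Angular frequency: ω = 2π·f = 2π·400 = 2513 rad/s.
Step 2 — Component impedances:
  R: Z = R = 727 Ω
  L: Z = jωL = j·2513·0.01 = 0 + j25.13 Ω
Step 3 — Series combination: Z_total = R + L = 727 + j25.13 Ω = 727.4∠2.0° Ω.
Step 4 — Source phasor: V = 220∠-12.3° V = 215 - j46.87 V.
Step 5 — Current: I = V / Z = 0.2931 - j0.0746 A = 0.3024∠-14.3° A.
Step 6 — Complex power: S = V·I* = 66.5 + j2.299 VA.
Step 7 — Real power: P = Re(S) = 66.5 W.
Step 8 — Reactive power: Q = Im(S) = 2.299 VAR.
Step 9 — Apparent power: |S| = 66.54 VA.
Step 10 — Power factor: PF = P/|S| = 0.9994 (lagging).

(a) P = 66.5 W  (b) Q = 2.299 VAR  (c) S = 66.54 VA  (d) PF = 0.9994 (lagging)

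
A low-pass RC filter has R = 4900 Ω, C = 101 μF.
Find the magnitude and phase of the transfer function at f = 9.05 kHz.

Step 1 — Angular frequency: ω = 2π·9050 = 5.686e+04 rad/s.
Step 2 — Transfer function: H(jω) = 1/(1 + jωRC).
Step 3 — Denominator: 1 + jωRC = 1 + j·5.686e+04·4900·0.000101 = 1 + j2.814e+04.
Step 4 — H = 1.263e-09 - j3.553e-05.
Step 5 — Magnitude: |H| = 3.553e-05 (-89.0 dB); phase: φ = -90.0°.

|H| = 3.553e-05 (-89.0 dB), φ = -90.0°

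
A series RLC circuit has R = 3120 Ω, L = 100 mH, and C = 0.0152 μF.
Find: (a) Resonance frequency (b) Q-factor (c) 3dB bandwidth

Step 1 — Resonance: ω₀ = 1/√(LC) = 1/√(0.1·1.52e-08) = 2.565e+04 rad/s.
Step 2 — f₀ = ω₀/(2π) = 4082 Hz.
Step 3 — Series Q: Q = ω₀L/R = 2.565e+04·0.1/3120 = 0.8221.
Step 4 — Bandwidth: Δω = ω₀/Q = 3.12e+04 rad/s; BW = Δω/(2π) = 4966 Hz.

(a) f₀ = 4082 Hz  (b) Q = 0.8221  (c) BW = 4966 Hz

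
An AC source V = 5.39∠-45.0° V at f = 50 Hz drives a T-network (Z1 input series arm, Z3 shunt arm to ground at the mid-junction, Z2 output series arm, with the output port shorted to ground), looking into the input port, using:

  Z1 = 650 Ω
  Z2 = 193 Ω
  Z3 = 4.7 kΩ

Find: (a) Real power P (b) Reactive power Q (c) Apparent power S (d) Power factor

Step 1 — Angular frequency: ω = 2π·f = 2π·50 = 314.2 rad/s.
Step 2 — Component impedances:
  Z1: Z = R = 650 Ω
  Z2: Z = R = 193 Ω
  Z3: Z = R = 4700 Ω
Step 3 — With the output port shorted to ground, the output series arm Z2 runs from the junction to ground; the shunt arm Z3 also runs from the junction to ground. They appear in parallel: Z3 || Z2 = 185.4 Ω.
Step 4 — Series with input arm Z1: Z_in = Z1 + (Z3 || Z2) = 835.4 Ω = 835.4∠0.0° Ω.
Step 5 — Source phasor: V = 5.39∠-45.0° V = 3.811 - j3.811 V.
Step 6 — Current: I = V / Z = 0.004562 - j0.004562 A = 0.006452∠-45.0° A.
Step 7 — Complex power: S = V·I* = 0.03478 VA.
Step 8 — Real power: P = Re(S) = 0.03478 W.
Step 9 — Reactive power: Q = Im(S) = 0 VAR.
Step 10 — Apparent power: |S| = 0.03478 VA.
Step 11 — Power factor: PF = P/|S| = 1 (unity).

(a) P = 0.03478 W  (b) Q = 0 VAR  (c) S = 0.03478 VA  (d) PF = 1 (unity)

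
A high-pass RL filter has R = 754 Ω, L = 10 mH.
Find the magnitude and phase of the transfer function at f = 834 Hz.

Step 1 — Angular frequency: ω = 2π·834 = 5240 rad/s.
Step 2 — Transfer function: H(jω) = jωL/(R + jωL).
Step 3 — Numerator jωL = j·52.4; denominator R + jωL = 754 + j52.4.
Step 4 — H = 0.004807 + j0.06916.
Step 5 — Magnitude: |H| = 0.06933 (-23.2 dB); phase: φ = 86.0°.

|H| = 0.06933 (-23.2 dB), φ = 86.0°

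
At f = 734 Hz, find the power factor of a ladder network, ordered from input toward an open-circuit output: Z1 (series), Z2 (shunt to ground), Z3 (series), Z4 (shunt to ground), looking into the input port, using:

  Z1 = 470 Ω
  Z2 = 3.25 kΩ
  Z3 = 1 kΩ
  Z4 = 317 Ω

Step 1 — Angular frequency: ω = 2π·f = 2π·734 = 4612 rad/s.
Step 2 — Component impedances:
  Z1: Z = R = 470 Ω
  Z2: Z = R = 3250 Ω
  Z3: Z = R = 1000 Ω
  Z4: Z = R = 317 Ω
Step 3 — Ladder network (open output): work backward from the far end, alternating series and parallel combinations. Z_in = 1407 Ω = 1407∠0.0° Ω.
Step 4 — Power factor: PF = cos(φ) = Re(Z)/|Z| = 1407/1407 = 1.
Step 5 — Type: Im(Z) = 0 ⇒ unity (phase φ = 0.0°).

PF = 1 (unity, φ = 0.0°)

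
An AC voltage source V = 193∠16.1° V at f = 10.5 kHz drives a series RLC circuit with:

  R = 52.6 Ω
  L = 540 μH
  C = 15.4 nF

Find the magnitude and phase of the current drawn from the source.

Step 1 — Angular frequency: ω = 2π·f = 2π·1.05e+04 = 6.597e+04 rad/s.
Step 2 — Component impedances:
  R: Z = R = 52.6 Ω
  L: Z = jωL = j·6.597e+04·0.00054 = 0 + j35.63 Ω
  C: Z = 1/(jωC) = -j/(ω·C) = 0 - j984.3 Ω
Step 3 — Series combination: Z_total = R + L + C = 52.6 - j948.6 Ω = 950.1∠-86.8° Ω.
Step 4 — Source phasor: V = 193∠16.1° V = 185.4 + j53.52 V.
Step 5 — Ohm's law: I = V / Z_total = (185.4 + j53.52) / (52.6 - j948.6) = -0.04544 + j0.198 A.
Step 6 — Convert to polar: |I| = 0.2031 A, ∠I = 102.9°.

I = 0.2031∠102.9° A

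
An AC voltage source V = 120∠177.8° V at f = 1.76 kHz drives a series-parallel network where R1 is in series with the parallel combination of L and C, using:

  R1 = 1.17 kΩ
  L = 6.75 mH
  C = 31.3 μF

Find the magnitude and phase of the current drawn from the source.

Step 1 — Angular frequency: ω = 2π·f = 2π·1760 = 1.106e+04 rad/s.
Step 2 — Component impedances:
  R1: Z = R = 1170 Ω
  L: Z = jωL = j·1.106e+04·0.00675 = 0 + j74.64 Ω
  C: Z = 1/(jωC) = -j/(ω·C) = 0 - j2.889 Ω
Step 3 — Parallel branch: L || C = 1/(1/L + 1/C) = 0 - j3.005 Ω.
Step 4 — Series with R1: Z_total = R1 + (L || C) = 1170 - j3.005 Ω = 1170∠-0.1° Ω.
Step 5 — Source phasor: V = 120∠177.8° V = -119.9 + j4.607 V.
Step 6 — Ohm's law: I = V / Z_total = (-119.9 + j4.607) / (1170 - j3.005) = -0.1025 + j0.003674 A.
Step 7 — Convert to polar: |I| = 0.1026 A, ∠I = 177.9°.

I = 0.1026∠177.9° A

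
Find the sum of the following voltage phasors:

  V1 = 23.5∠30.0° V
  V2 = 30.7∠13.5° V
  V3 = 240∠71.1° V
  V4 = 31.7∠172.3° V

Step 1 — Convert each phasor to rectangular form:
  V1 = 23.5·(cos(30.0°) + j·sin(30.0°)) = 20.35 + j11.75 V
  V2 = 30.7·(cos(13.5°) + j·sin(13.5°)) = 29.85 + j7.167 V
  V3 = 240·(cos(71.1°) + j·sin(71.1°)) = 77.74 + j227.1 V
  V4 = 31.7·(cos(172.3°) + j·sin(172.3°)) = -31.41 + j4.247 V
Step 2 — Sum components: V_total = 96.53 + j250.2 V.
Step 3 — Convert to polar: |V_total| = 268.2 V, ∠V_total = 68.9°.

V_total = 268.2∠68.9° V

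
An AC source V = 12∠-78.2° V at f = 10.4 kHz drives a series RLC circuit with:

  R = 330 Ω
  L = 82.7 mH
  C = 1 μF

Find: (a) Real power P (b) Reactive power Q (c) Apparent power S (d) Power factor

Step 1 — Angular frequency: ω = 2π·f = 2π·1.04e+04 = 6.535e+04 rad/s.
Step 2 — Component impedances:
  R: Z = R = 330 Ω
  L: Z = jωL = j·6.535e+04·0.0827 = 0 + j5404 Ω
  C: Z = 1/(jωC) = -j/(ω·C) = 0 - j15.3 Ω
Step 3 — Series combination: Z_total = R + L + C = 330 + j5389 Ω = 5399∠86.5° Ω.
Step 4 — Source phasor: V = 12∠-78.2° V = 2.454 - j11.75 V.
Step 5 — Current: I = V / Z = -0.002144 - j0.0005867 A = 0.002223∠-164.7° A.
Step 6 — Complex power: S = V·I* = 0.00163 + j0.02662 VA.
Step 7 — Real power: P = Re(S) = 0.00163 W.
Step 8 — Reactive power: Q = Im(S) = 0.02662 VAR.
Step 9 — Apparent power: |S| = 0.02667 VA.
Step 10 — Power factor: PF = P/|S| = 0.06112 (lagging).

(a) P = 0.00163 W  (b) Q = 0.02662 VAR  (c) S = 0.02667 VA  (d) PF = 0.06112 (lagging)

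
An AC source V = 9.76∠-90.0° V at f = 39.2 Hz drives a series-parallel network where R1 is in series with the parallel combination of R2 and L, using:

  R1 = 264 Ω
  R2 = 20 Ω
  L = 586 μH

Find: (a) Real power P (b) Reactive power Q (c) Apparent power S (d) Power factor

Step 1 — Angular frequency: ω = 2π·f = 2π·39.2 = 246.3 rad/s.
Step 2 — Component impedances:
  R1: Z = R = 264 Ω
  R2: Z = R = 20 Ω
  L: Z = jωL = j·246.3·0.000586 = 0 + j0.1443 Ω
Step 3 — Parallel branch: R2 || L = 1/(1/R2 + 1/L) = 0.001042 + j0.1443 Ω.
Step 4 — Series with R1: Z_total = R1 + (R2 || L) = 264 + j0.1443 Ω = 264∠0.0° Ω.
Step 5 — Source phasor: V = 9.76∠-90.0° V = 0 - j9.76 V.
Step 6 — Current: I = V / Z = -2.021e-05 - j0.03697 A = 0.03697∠-90.0° A.
Step 7 — Complex power: S = V·I* = 0.3608 + j0.0001973 VA.
Step 8 — Real power: P = Re(S) = 0.3608 W.
Step 9 — Reactive power: Q = Im(S) = 0.0001973 VAR.
Step 10 — Apparent power: |S| = 0.3608 VA.
Step 11 — Power factor: PF = P/|S| = 1 (lagging).

(a) P = 0.3608 W  (b) Q = 0.0001973 VAR  (c) S = 0.3608 VA  (d) PF = 1 (lagging)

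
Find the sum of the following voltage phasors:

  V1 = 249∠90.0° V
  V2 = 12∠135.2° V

Step 1 — Convert each phasor to rectangular form:
  V1 = 249·(cos(90.0°) + j·sin(90.0°)) = 0 + j249 V
  V2 = 12·(cos(135.2°) + j·sin(135.2°)) = -8.515 + j8.456 V
Step 2 — Sum components: V_total = -8.515 + j257.5 V.
Step 3 — Convert to polar: |V_total| = 257.6 V, ∠V_total = 91.9°.

V_total = 257.6∠91.9° V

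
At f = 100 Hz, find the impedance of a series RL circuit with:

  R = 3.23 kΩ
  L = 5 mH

Step 1 — Angular frequency: ω = 2π·f = 2π·100 = 628.3 rad/s.
Step 2 — Component impedances:
  R: Z = R = 3230 Ω
  L: Z = jωL = j·628.3·0.005 = 0 + j3.142 Ω
Step 3 — Series combination: Z_total = R + L = 3230 + j3.142 Ω = 3230∠0.1° Ω.

Z = 3230 + j3.142 Ω = 3230∠0.1° Ω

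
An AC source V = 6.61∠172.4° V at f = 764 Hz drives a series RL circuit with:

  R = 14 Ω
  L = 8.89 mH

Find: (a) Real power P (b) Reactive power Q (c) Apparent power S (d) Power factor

Step 1 — Angular frequency: ω = 2π·f = 2π·764 = 4800 rad/s.
Step 2 — Component impedances:
  R: Z = R = 14 Ω
  L: Z = jωL = j·4800·0.00889 = 0 + j42.68 Ω
Step 3 — Series combination: Z_total = R + L = 14 + j42.68 Ω = 44.91∠71.8° Ω.
Step 4 — Source phasor: V = 6.61∠172.4° V = -6.552 + j0.8742 V.
Step 5 — Current: I = V / Z = -0.02698 + j0.1447 A = 0.1472∠100.6° A.
Step 6 — Complex power: S = V·I* = 0.3032 + j0.9243 VA.
Step 7 — Real power: P = Re(S) = 0.3032 W.
Step 8 — Reactive power: Q = Im(S) = 0.9243 VAR.
Step 9 — Apparent power: |S| = 0.9728 VA.
Step 10 — Power factor: PF = P/|S| = 0.3117 (lagging).

(a) P = 0.3032 W  (b) Q = 0.9243 VAR  (c) S = 0.9728 VA  (d) PF = 0.3117 (lagging)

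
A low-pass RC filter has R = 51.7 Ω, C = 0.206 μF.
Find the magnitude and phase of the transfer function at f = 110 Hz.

Step 1 — Angular frequency: ω = 2π·110 = 691.2 rad/s.
Step 2 — Transfer function: H(jω) = 1/(1 + jωRC).
Step 3 — Denominator: 1 + jωRC = 1 + j·691.2·51.7·2.06e-07 = 1 + j0.007361.
Step 4 — H = 0.9999 - j0.00736.
Step 5 — Magnitude: |H| = 1 (-0.0 dB); phase: φ = -0.4°.

|H| = 1 (-0.0 dB), φ = -0.4°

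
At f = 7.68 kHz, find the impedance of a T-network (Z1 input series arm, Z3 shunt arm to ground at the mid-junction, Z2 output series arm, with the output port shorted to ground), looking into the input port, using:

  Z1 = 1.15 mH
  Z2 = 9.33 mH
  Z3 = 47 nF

Step 1 — Angular frequency: ω = 2π·f = 2π·7680 = 4.825e+04 rad/s.
Step 2 — Component impedances:
  Z1: Z = jωL = j·4.825e+04·0.00115 = 0 + j55.49 Ω
  Z2: Z = jωL = j·4.825e+04·0.00933 = 0 + j450.2 Ω
  Z3: Z = 1/(jωC) = -j/(ω·C) = 0 - j440.9 Ω
Step 3 — With the output port shorted to ground, the output series arm Z2 runs from the junction to ground; the shunt arm Z3 also runs from the junction to ground. They appear in parallel: Z3 || Z2 = 0 - j2.135e+04 Ω.
Step 4 — Series with input arm Z1: Z_in = Z1 + (Z3 || Z2) = 0 - j2.13e+04 Ω = 2.13e+04∠-90.0° Ω.

Z = 0 - j2.13e+04 Ω = 2.13e+04∠-90.0° Ω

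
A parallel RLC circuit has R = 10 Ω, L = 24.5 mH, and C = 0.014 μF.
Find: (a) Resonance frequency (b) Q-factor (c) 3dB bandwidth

Step 1 — Resonance: ω₀ = 1/√(LC) = 1/√(0.0245·1.4e-08) = 5.399e+04 rad/s.
Step 2 — f₀ = ω₀/(2π) = 8594 Hz.
Step 3 — Parallel Q: Q = R/(ω₀L) = 10/(5.399e+04·0.0245) = 0.007559.
Step 4 — Bandwidth: Δω = ω₀/Q = 7.143e+06 rad/s; BW = Δω/(2π) = 1.137e+06 Hz.

(a) f₀ = 8594 Hz  (b) Q = 0.007559  (c) BW = 1.137e+06 Hz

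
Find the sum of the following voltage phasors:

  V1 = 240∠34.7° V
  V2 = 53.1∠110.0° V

Step 1 — Convert each phasor to rectangular form:
  V1 = 240·(cos(34.7°) + j·sin(34.7°)) = 197.3 + j136.6 V
  V2 = 53.1·(cos(110.0°) + j·sin(110.0°)) = -18.16 + j49.9 V
Step 2 — Sum components: V_total = 179.2 + j186.5 V.
Step 3 — Convert to polar: |V_total| = 258.6 V, ∠V_total = 46.2°.

V_total = 258.6∠46.2° V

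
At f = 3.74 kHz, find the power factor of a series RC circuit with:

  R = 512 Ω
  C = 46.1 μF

Step 1 — Angular frequency: ω = 2π·f = 2π·3740 = 2.35e+04 rad/s.
Step 2 — Component impedances:
  R: Z = R = 512 Ω
  C: Z = 1/(jωC) = -j/(ω·C) = 0 - j0.9231 Ω
Step 3 — Series combination: Z_total = R + C = 512 - j0.9231 Ω = 512∠-0.1° Ω.
Step 4 — Power factor: PF = cos(φ) = Re(Z)/|Z| = 512/512 = 1.
Step 5 — Type: Im(Z) = -0.9231 ⇒ leading (phase φ = -0.1°).

PF = 1 (leading, φ = -0.1°)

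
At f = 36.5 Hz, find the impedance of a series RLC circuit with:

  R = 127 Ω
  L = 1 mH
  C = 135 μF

Step 1 — Angular frequency: ω = 2π·f = 2π·36.5 = 229.3 rad/s.
Step 2 — Component impedances:
  R: Z = R = 127 Ω
  L: Z = jωL = j·229.3·0.001 = 0 + j0.2293 Ω
  C: Z = 1/(jωC) = -j/(ω·C) = 0 - j32.3 Ω
Step 3 — Series combination: Z_total = R + L + C = 127 - j32.07 Ω = 131∠-14.2° Ω.

Z = 127 - j32.07 Ω = 131∠-14.2° Ω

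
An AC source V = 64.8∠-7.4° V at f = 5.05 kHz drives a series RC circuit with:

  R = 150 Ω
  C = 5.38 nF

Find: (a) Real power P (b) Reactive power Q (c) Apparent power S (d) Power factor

Step 1 — Angular frequency: ω = 2π·f = 2π·5050 = 3.173e+04 rad/s.
Step 2 — Component impedances:
  R: Z = R = 150 Ω
  C: Z = 1/(jωC) = -j/(ω·C) = 0 - j5858 Ω
Step 3 — Series combination: Z_total = R + C = 150 - j5858 Ω = 5860∠-88.5° Ω.
Step 4 — Source phasor: V = 64.8∠-7.4° V = 64.26 - j8.346 V.
Step 5 — Current: I = V / Z = 0.001704 + j0.01093 A = 0.01106∠81.1° A.
Step 6 — Complex power: S = V·I* = 0.01834 - j0.7163 VA.
Step 7 — Real power: P = Re(S) = 0.01834 W.
Step 8 — Reactive power: Q = Im(S) = -0.7163 VAR.
Step 9 — Apparent power: |S| = 0.7166 VA.
Step 10 — Power factor: PF = P/|S| = 0.0256 (leading).

(a) P = 0.01834 W  (b) Q = -0.7163 VAR  (c) S = 0.7166 VA  (d) PF = 0.0256 (leading)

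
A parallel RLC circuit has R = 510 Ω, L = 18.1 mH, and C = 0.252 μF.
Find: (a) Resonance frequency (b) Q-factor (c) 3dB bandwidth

Step 1 — Resonance: ω₀ = 1/√(LC) = 1/√(0.0181·2.52e-07) = 1.481e+04 rad/s.
Step 2 — f₀ = ω₀/(2π) = 2357 Hz.
Step 3 — Parallel Q: Q = R/(ω₀L) = 510/(1.481e+04·0.0181) = 1.903.
Step 4 — Bandwidth: Δω = ω₀/Q = 7781 rad/s; BW = Δω/(2π) = 1238 Hz.

(a) f₀ = 2357 Hz  (b) Q = 1.903  (c) BW = 1238 Hz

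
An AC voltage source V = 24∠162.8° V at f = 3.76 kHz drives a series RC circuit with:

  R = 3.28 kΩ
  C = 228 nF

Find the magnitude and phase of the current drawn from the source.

Step 1 — Angular frequency: ω = 2π·f = 2π·3760 = 2.362e+04 rad/s.
Step 2 — Component impedances:
  R: Z = R = 3280 Ω
  C: Z = 1/(jωC) = -j/(ω·C) = 0 - j185.7 Ω
Step 3 — Series combination: Z_total = R + C = 3280 - j185.7 Ω = 3285∠-3.2° Ω.
Step 4 — Source phasor: V = 24∠162.8° V = -22.93 + j7.097 V.
Step 5 — Ohm's law: I = V / Z_total = (-22.93 + j7.097) / (3280 - j185.7) = -0.00709 + j0.001762 A.
Step 6 — Convert to polar: |I| = 0.007305 A, ∠I = 166.0°.

I = 0.007305∠166.0° A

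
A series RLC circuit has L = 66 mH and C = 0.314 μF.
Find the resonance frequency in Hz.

Step 1 — Resonance condition Im(Z)=0 gives ω₀ = 1/√(LC).
Step 2 — ω₀ = 1/√(0.066·3.14e-07) = 6946 rad/s.
Step 3 — f₀ = ω₀/(2π) = 1106 Hz.

f₀ = 1106 Hz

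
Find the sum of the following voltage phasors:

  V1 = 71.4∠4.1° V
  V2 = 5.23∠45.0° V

Step 1 — Convert each phasor to rectangular form:
  V1 = 71.4·(cos(4.1°) + j·sin(4.1°)) = 71.22 + j5.105 V
  V2 = 5.23·(cos(45.0°) + j·sin(45.0°)) = 3.698 + j3.698 V
Step 2 — Sum components: V_total = 74.92 + j8.803 V.
Step 3 — Convert to polar: |V_total| = 75.43 V, ∠V_total = 6.7°.

V_total = 75.43∠6.7° V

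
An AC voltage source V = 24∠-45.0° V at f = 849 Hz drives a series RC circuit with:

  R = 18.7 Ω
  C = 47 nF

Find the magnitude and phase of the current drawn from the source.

Step 1 — Angular frequency: ω = 2π·f = 2π·849 = 5334 rad/s.
Step 2 — Component impedances:
  R: Z = R = 18.7 Ω
  C: Z = 1/(jωC) = -j/(ω·C) = 0 - j3989 Ω
Step 3 — Series combination: Z_total = R + C = 18.7 - j3989 Ω = 3989∠-89.7° Ω.
Step 4 — Source phasor: V = 24∠-45.0° V = 16.97 - j16.97 V.
Step 5 — Ohm's law: I = V / Z_total = (16.97 - j16.97) / (18.7 - j3989) = 0.004275 + j0.004235 A.
Step 6 — Convert to polar: |I| = 0.006017 A, ∠I = 44.7°.

I = 0.006017∠44.7° A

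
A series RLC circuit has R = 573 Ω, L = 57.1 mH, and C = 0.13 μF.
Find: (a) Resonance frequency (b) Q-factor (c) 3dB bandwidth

Step 1 — Resonance: ω₀ = 1/√(LC) = 1/√(0.0571·1.3e-07) = 1.161e+04 rad/s.
Step 2 — f₀ = ω₀/(2π) = 1847 Hz.
Step 3 — Series Q: Q = ω₀L/R = 1.161e+04·0.0571/573 = 1.157.
Step 4 — Bandwidth: Δω = ω₀/Q = 1.004e+04 rad/s; BW = Δω/(2π) = 1597 Hz.

(a) f₀ = 1847 Hz  (b) Q = 1.157  (c) BW = 1597 Hz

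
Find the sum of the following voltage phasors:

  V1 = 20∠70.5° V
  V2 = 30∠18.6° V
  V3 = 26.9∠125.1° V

Step 1 — Convert each phasor to rectangular form:
  V1 = 20·(cos(70.5°) + j·sin(70.5°)) = 6.676 + j18.85 V
  V2 = 30·(cos(18.6°) + j·sin(18.6°)) = 28.43 + j9.569 V
  V3 = 26.9·(cos(125.1°) + j·sin(125.1°)) = -15.47 + j22.01 V
Step 2 — Sum components: V_total = 19.64 + j50.43 V.
Step 3 — Convert to polar: |V_total| = 54.12 V, ∠V_total = 68.7°.

V_total = 54.12∠68.7° V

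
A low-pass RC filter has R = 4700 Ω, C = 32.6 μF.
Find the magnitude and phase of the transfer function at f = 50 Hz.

Step 1 — Angular frequency: ω = 2π·50 = 314.2 rad/s.
Step 2 — Transfer function: H(jω) = 1/(1 + jωRC).
Step 3 — Denominator: 1 + jωRC = 1 + j·314.2·4700·3.26e-05 = 1 + j48.14.
Step 4 — H = 0.0004314 - j0.02077.
Step 5 — Magnitude: |H| = 0.02077 (-33.7 dB); phase: φ = -88.8°.

|H| = 0.02077 (-33.7 dB), φ = -88.8°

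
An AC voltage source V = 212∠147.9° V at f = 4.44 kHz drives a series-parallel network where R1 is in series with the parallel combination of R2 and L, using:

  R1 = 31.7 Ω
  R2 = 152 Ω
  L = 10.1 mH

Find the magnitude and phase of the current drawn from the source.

Step 1 — Angular frequency: ω = 2π·f = 2π·4440 = 2.79e+04 rad/s.
Step 2 — Component impedances:
  R1: Z = R = 31.7 Ω
  R2: Z = R = 152 Ω
  L: Z = jωL = j·2.79e+04·0.0101 = 0 + j281.8 Ω
Step 3 — Parallel branch: R2 || L = 1/(1/R2 + 1/L) = 117.7 + j63.51 Ω.
Step 4 — Series with R1: Z_total = R1 + (R2 || L) = 149.4 + j63.51 Ω = 162.4∠23.0° Ω.
Step 5 — Source phasor: V = 212∠147.9° V = -179.6 + j112.7 V.
Step 6 — Ohm's law: I = V / Z_total = (-179.6 + j112.7) / (149.4 + j63.51) = -0.7465 + j1.071 A.
Step 7 — Convert to polar: |I| = 1.306 A, ∠I = 124.9°.

I = 1.306∠124.9° A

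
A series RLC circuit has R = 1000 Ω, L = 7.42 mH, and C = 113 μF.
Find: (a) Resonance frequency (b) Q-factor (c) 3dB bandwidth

Step 1 — Resonance: ω₀ = 1/√(LC) = 1/√(0.00742·0.000113) = 1092 rad/s.
Step 2 — f₀ = ω₀/(2π) = 173.8 Hz.
Step 3 — Series Q: Q = ω₀L/R = 1092·0.00742/1000 = 0.008103.
Step 4 — Bandwidth: Δω = ω₀/Q = 1.348e+05 rad/s; BW = Δω/(2π) = 2.145e+04 Hz.

(a) f₀ = 173.8 Hz  (b) Q = 0.008103  (c) BW = 2.145e+04 Hz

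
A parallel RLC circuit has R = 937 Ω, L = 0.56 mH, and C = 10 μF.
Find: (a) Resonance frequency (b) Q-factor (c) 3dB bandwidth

Step 1 — Resonance: ω₀ = 1/√(LC) = 1/√(0.00056·1e-05) = 1.336e+04 rad/s.
Step 2 — f₀ = ω₀/(2π) = 2127 Hz.
Step 3 — Parallel Q: Q = R/(ω₀L) = 937/(1.336e+04·0.00056) = 125.2.
Step 4 — Bandwidth: Δω = ω₀/Q = 106.7 rad/s; BW = Δω/(2π) = 16.99 Hz.

(a) f₀ = 2127 Hz  (b) Q = 125.2  (c) BW = 16.99 Hz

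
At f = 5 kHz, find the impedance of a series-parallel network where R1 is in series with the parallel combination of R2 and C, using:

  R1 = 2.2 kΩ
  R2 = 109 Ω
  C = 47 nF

Step 1 — Angular frequency: ω = 2π·f = 2π·5000 = 3.142e+04 rad/s.
Step 2 — Component impedances:
  R1: Z = R = 2200 Ω
  R2: Z = R = 109 Ω
  C: Z = 1/(jωC) = -j/(ω·C) = 0 - j677.3 Ω
Step 3 — Parallel branch: R2 || C = 1/(1/R2 + 1/C) = 106.2 - j17.1 Ω.
Step 4 — Series with R1: Z_total = R1 + (R2 || C) = 2306 - j17.1 Ω = 2306∠-0.4° Ω.

Z = 2306 - j17.1 Ω = 2306∠-0.4° Ω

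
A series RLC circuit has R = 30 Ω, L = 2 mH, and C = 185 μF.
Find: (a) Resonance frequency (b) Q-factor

Step 1 — Resonance condition Im(Z)=0 gives ω₀ = 1/√(LC).
Step 2 — ω₀ = 1/√(0.002·0.000185) = 1644 rad/s.
Step 3 — f₀ = ω₀/(2π) = 261.6 Hz.
Step 4 — Series Q: Q = ω₀L/R = 1644·0.002/30 = 0.1096.

(a) f₀ = 261.6 Hz  (b) Q = 0.1096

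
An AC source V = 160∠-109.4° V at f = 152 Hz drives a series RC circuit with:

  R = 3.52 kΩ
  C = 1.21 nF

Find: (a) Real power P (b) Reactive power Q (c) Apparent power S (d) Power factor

Step 1 — Angular frequency: ω = 2π·f = 2π·152 = 955 rad/s.
Step 2 — Component impedances:
  R: Z = R = 3520 Ω
  C: Z = 1/(jωC) = -j/(ω·C) = 0 - j8.653e+05 Ω
Step 3 — Series combination: Z_total = R + C = 3520 - j8.653e+05 Ω = 8.654e+05∠-89.8° Ω.
Step 4 — Source phasor: V = 160∠-109.4° V = -53.15 - j150.9 V.
Step 5 — Current: I = V / Z = 0.0001741 - j6.212e-05 A = 0.0001849∠-19.6° A.
Step 6 — Complex power: S = V·I* = 0.0001203 - j0.02958 VA.
Step 7 — Real power: P = Re(S) = 0.0001203 W.
Step 8 — Reactive power: Q = Im(S) = -0.02958 VAR.
Step 9 — Apparent power: |S| = 0.02958 VA.
Step 10 — Power factor: PF = P/|S| = 0.004068 (leading).

(a) P = 0.0001203 W  (b) Q = -0.02958 VAR  (c) S = 0.02958 VA  (d) PF = 0.004068 (leading)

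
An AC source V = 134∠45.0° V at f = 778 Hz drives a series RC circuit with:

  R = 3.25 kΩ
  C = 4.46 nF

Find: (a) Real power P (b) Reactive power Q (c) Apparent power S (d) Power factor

Step 1 — Angular frequency: ω = 2π·f = 2π·778 = 4888 rad/s.
Step 2 — Component impedances:
  R: Z = R = 3250 Ω
  C: Z = 1/(jωC) = -j/(ω·C) = 0 - j4.587e+04 Ω
Step 3 — Series combination: Z_total = R + C = 3250 - j4.587e+04 Ω = 4.598e+04∠-85.9° Ω.
Step 4 — Source phasor: V = 134∠45.0° V = 94.75 + j94.75 V.
Step 5 — Current: I = V / Z = -0.00191 + j0.002201 A = 0.002914∠130.9° A.
Step 6 — Complex power: S = V·I* = 0.0276 - j0.3895 VA.
Step 7 — Real power: P = Re(S) = 0.0276 W.
Step 8 — Reactive power: Q = Im(S) = -0.3895 VAR.
Step 9 — Apparent power: |S| = 0.3905 VA.
Step 10 — Power factor: PF = P/|S| = 0.07068 (leading).

(a) P = 0.0276 W  (b) Q = -0.3895 VAR  (c) S = 0.3905 VA  (d) PF = 0.07068 (leading)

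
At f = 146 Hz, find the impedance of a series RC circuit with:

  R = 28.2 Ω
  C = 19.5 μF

Step 1 — Angular frequency: ω = 2π·f = 2π·146 = 917.3 rad/s.
Step 2 — Component impedances:
  R: Z = R = 28.2 Ω
  C: Z = 1/(jωC) = -j/(ω·C) = 0 - j55.9 Ω
Step 3 — Series combination: Z_total = R + C = 28.2 - j55.9 Ω = 62.61∠-63.2° Ω.

Z = 28.2 - j55.9 Ω = 62.61∠-63.2° Ω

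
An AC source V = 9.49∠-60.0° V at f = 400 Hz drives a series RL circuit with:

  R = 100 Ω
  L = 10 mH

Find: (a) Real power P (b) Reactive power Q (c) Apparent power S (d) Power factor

Step 1 — Angular frequency: ω = 2π·f = 2π·400 = 2513 rad/s.
Step 2 — Component impedances:
  R: Z = R = 100 Ω
  L: Z = jωL = j·2513·0.01 = 0 + j25.13 Ω
Step 3 — Series combination: Z_total = R + L = 100 + j25.13 Ω = 103.1∠14.1° Ω.
Step 4 — Source phasor: V = 9.49∠-60.0° V = 4.745 - j8.219 V.
Step 5 — Current: I = V / Z = 0.0252 - j0.08852 A = 0.09204∠-74.1° A.
Step 6 — Complex power: S = V·I* = 0.8471 + j0.2129 VA.
Step 7 — Real power: P = Re(S) = 0.8471 W.
Step 8 — Reactive power: Q = Im(S) = 0.2129 VAR.
Step 9 — Apparent power: |S| = 0.8734 VA.
Step 10 — Power factor: PF = P/|S| = 0.9698 (lagging).

(a) P = 0.8471 W  (b) Q = 0.2129 VAR  (c) S = 0.8734 VA  (d) PF = 0.9698 (lagging)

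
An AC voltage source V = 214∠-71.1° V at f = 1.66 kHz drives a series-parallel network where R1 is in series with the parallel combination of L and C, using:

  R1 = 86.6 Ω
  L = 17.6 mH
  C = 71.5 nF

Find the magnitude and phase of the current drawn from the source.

Step 1 — Angular frequency: ω = 2π·f = 2π·1660 = 1.043e+04 rad/s.
Step 2 — Component impedances:
  R1: Z = R = 86.6 Ω
  L: Z = jωL = j·1.043e+04·0.0176 = 0 + j183.6 Ω
  C: Z = 1/(jωC) = -j/(ω·C) = 0 - j1341 Ω
Step 3 — Parallel branch: L || C = 1/(1/L + 1/C) = 0 + j212.7 Ω.
Step 4 — Series with R1: Z_total = R1 + (L || C) = 86.6 + j212.7 Ω = 229.6∠67.8° Ω.
Step 5 — Source phasor: V = 214∠-71.1° V = 69.32 - j202.5 V.
Step 6 — Ohm's law: I = V / Z_total = (69.32 - j202.5) / (86.6 + j212.7) = -0.7027 - j0.612 A.
Step 7 — Convert to polar: |I| = 0.9319 A, ∠I = -138.9°.

I = 0.9319∠-138.9° A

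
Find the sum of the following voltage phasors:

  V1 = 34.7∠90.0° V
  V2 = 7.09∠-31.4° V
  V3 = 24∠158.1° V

Step 1 — Convert each phasor to rectangular form:
  V1 = 34.7·(cos(90.0°) + j·sin(90.0°)) = 0 + j34.7 V
  V2 = 7.09·(cos(-31.4°) + j·sin(-31.4°)) = 6.052 - j3.694 V
  V3 = 24·(cos(158.1°) + j·sin(158.1°)) = -22.27 + j8.952 V
Step 2 — Sum components: V_total = -16.22 + j39.96 V.
Step 3 — Convert to polar: |V_total| = 43.12 V, ∠V_total = 112.1°.

V_total = 43.12∠112.1° V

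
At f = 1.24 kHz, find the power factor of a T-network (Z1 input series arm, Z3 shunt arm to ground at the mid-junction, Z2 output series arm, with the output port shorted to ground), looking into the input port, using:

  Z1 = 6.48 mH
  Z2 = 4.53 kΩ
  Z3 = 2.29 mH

Step 1 — Angular frequency: ω = 2π·f = 2π·1240 = 7791 rad/s.
Step 2 — Component impedances:
  Z1: Z = jωL = j·7791·0.00648 = 0 + j50.49 Ω
  Z2: Z = R = 4530 Ω
  Z3: Z = jωL = j·7791·0.00229 = 0 + j17.84 Ω
Step 3 — With the output port shorted to ground, the output series arm Z2 runs from the junction to ground; the shunt arm Z3 also runs from the junction to ground. They appear in parallel: Z3 || Z2 = 0.07027 + j17.84 Ω.
Step 4 — Series with input arm Z1: Z_in = Z1 + (Z3 || Z2) = 0.07027 + j68.33 Ω = 68.33∠89.9° Ω.
Step 5 — Power factor: PF = cos(φ) = Re(Z)/|Z| = 0.07027/68.33 = 0.001028.
Step 6 — Type: Im(Z) = 68.33 ⇒ lagging (phase φ = 89.9°).

PF = 0.001028 (lagging, φ = 89.9°)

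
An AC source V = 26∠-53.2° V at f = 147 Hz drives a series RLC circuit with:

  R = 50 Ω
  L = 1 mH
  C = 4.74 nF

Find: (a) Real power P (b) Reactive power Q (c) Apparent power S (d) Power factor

Step 1 — Angular frequency: ω = 2π·f = 2π·147 = 923.6 rad/s.
Step 2 — Component impedances:
  R: Z = R = 50 Ω
  L: Z = jωL = j·923.6·0.001 = 0 + j0.9236 Ω
  C: Z = 1/(jωC) = -j/(ω·C) = 0 - j2.284e+05 Ω
Step 3 — Series combination: Z_total = R + L + C = 50 - j2.284e+05 Ω = 2.284e+05∠-90.0° Ω.
Step 4 — Source phasor: V = 26∠-53.2° V = 15.57 - j20.82 V.
Step 5 — Current: I = V / Z = 9.116e-05 + j6.817e-05 A = 0.0001138∠36.8° A.
Step 6 — Complex power: S = V·I* = 6.478e-07 - j0.00296 VA.
Step 7 — Real power: P = Re(S) = 6.478e-07 W.
Step 8 — Reactive power: Q = Im(S) = -0.00296 VAR.
Step 9 — Apparent power: |S| = 0.00296 VA.
Step 10 — Power factor: PF = P/|S| = 0.0002189 (leading).

(a) P = 6.478e-07 W  (b) Q = -0.00296 VAR  (c) S = 0.00296 VA  (d) PF = 0.0002189 (leading)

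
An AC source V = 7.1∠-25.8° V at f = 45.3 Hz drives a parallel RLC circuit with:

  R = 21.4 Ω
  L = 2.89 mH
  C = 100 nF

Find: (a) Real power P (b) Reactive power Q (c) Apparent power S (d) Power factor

Step 1 — Angular frequency: ω = 2π·f = 2π·45.3 = 284.6 rad/s.
Step 2 — Component impedances:
  R: Z = R = 21.4 Ω
  L: Z = jωL = j·284.6·0.00289 = 0 + j0.8226 Ω
  C: Z = 1/(jωC) = -j/(ω·C) = 0 - j3.513e+04 Ω
Step 3 — Parallel combination: 1/Z_total = 1/R + 1/L + 1/C; Z_total = 0.03157 + j0.8214 Ω = 0.822∠87.8° Ω.
Step 4 — Source phasor: V = 7.1∠-25.8° V = 6.392 - j3.09 V.
Step 5 — Current: I = V / Z = -3.458 - j7.915 A = 8.638∠-113.6° A.
Step 6 — Complex power: S = V·I* = 2.356 + j61.28 VA.
Step 7 — Real power: P = Re(S) = 2.356 W.
Step 8 — Reactive power: Q = Im(S) = 61.28 VAR.
Step 9 — Apparent power: |S| = 61.33 VA.
Step 10 — Power factor: PF = P/|S| = 0.03841 (lagging).

(a) P = 2.356 W  (b) Q = 61.28 VAR  (c) S = 61.33 VA  (d) PF = 0.03841 (lagging)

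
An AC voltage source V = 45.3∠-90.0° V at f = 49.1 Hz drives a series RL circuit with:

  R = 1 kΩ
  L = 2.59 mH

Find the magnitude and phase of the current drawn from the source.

Step 1 — Angular frequency: ω = 2π·f = 2π·49.1 = 308.5 rad/s.
Step 2 — Component impedances:
  R: Z = R = 1000 Ω
  L: Z = jωL = j·308.5·0.00259 = 0 + j0.799 Ω
Step 3 — Series combination: Z_total = R + L = 1000 + j0.799 Ω = 1000∠0.0° Ω.
Step 4 — Source phasor: V = 45.3∠-90.0° V = 0 - j45.3 V.
Step 5 — Ohm's law: I = V / Z_total = (0 - j45.3) / (1000 + j0.799) = -3.62e-05 - j0.0453 A.
Step 6 — Convert to polar: |I| = 0.0453 A, ∠I = -90.0°.

I = 0.0453∠-90.0° A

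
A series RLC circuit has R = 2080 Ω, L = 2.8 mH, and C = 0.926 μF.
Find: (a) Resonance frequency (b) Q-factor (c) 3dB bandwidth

Step 1 — Resonance: ω₀ = 1/√(LC) = 1/√(0.0028·9.26e-07) = 1.964e+04 rad/s.
Step 2 — f₀ = ω₀/(2π) = 3126 Hz.
Step 3 — Series Q: Q = ω₀L/R = 1.964e+04·0.0028/2080 = 0.02644.
Step 4 — Bandwidth: Δω = ω₀/Q = 7.429e+05 rad/s; BW = Δω/(2π) = 1.182e+05 Hz.

(a) f₀ = 3126 Hz  (b) Q = 0.02644  (c) BW = 1.182e+05 Hz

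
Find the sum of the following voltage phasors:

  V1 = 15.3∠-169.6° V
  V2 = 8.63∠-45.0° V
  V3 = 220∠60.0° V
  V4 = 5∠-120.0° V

Step 1 — Convert each phasor to rectangular form:
  V1 = 15.3·(cos(-169.6°) + j·sin(-169.6°)) = -15.05 - j2.762 V
  V2 = 8.63·(cos(-45.0°) + j·sin(-45.0°)) = 6.102 - j6.102 V
  V3 = 220·(cos(60.0°) + j·sin(60.0°)) = 110 + j190.5 V
  V4 = 5·(cos(-120.0°) + j·sin(-120.0°)) = -2.5 - j4.33 V
Step 2 — Sum components: V_total = 98.55 + j177.3 V.
Step 3 — Convert to polar: |V_total| = 202.9 V, ∠V_total = 60.9°.

V_total = 202.9∠60.9° V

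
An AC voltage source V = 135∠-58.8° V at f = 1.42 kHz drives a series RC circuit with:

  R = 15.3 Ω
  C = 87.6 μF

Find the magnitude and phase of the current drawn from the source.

Step 1 — Angular frequency: ω = 2π·f = 2π·1420 = 8922 rad/s.
Step 2 — Component impedances:
  R: Z = R = 15.3 Ω
  C: Z = 1/(jωC) = -j/(ω·C) = 0 - j1.279 Ω
Step 3 — Series combination: Z_total = R + C = 15.3 - j1.279 Ω = 15.35∠-4.8° Ω.
Step 4 — Source phasor: V = 135∠-58.8° V = 69.93 - j115.5 V.
Step 5 — Ohm's law: I = V / Z_total = (69.93 - j115.5) / (15.3 - j1.279) = 5.166 - j7.115 A.
Step 6 — Convert to polar: |I| = 8.793 A, ∠I = -54.0°.

I = 8.793∠-54.0° A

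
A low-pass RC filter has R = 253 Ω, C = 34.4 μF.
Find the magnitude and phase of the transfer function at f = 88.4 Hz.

Step 1 — Angular frequency: ω = 2π·88.4 = 555.4 rad/s.
Step 2 — Transfer function: H(jω) = 1/(1 + jωRC).
Step 3 — Denominator: 1 + jωRC = 1 + j·555.4·253·3.44e-05 = 1 + j4.834.
Step 4 — H = 0.04104 - j0.1984.
Step 5 — Magnitude: |H| = 0.2026 (-13.9 dB); phase: φ = -78.3°.

|H| = 0.2026 (-13.9 dB), φ = -78.3°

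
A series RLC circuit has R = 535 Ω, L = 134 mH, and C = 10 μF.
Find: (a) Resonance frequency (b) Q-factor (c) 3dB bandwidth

Step 1 — Resonance: ω₀ = 1/√(LC) = 1/√(0.134·1e-05) = 863.9 rad/s.
Step 2 — f₀ = ω₀/(2π) = 137.5 Hz.
Step 3 — Series Q: Q = ω₀L/R = 863.9·0.134/535 = 0.2164.
Step 4 — Bandwidth: Δω = ω₀/Q = 3993 rad/s; BW = Δω/(2π) = 635.4 Hz.

(a) f₀ = 137.5 Hz  (b) Q = 0.2164  (c) BW = 635.4 Hz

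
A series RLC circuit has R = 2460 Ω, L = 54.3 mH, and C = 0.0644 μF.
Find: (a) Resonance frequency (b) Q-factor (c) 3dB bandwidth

Step 1 — Resonance: ω₀ = 1/√(LC) = 1/√(0.0543·6.44e-08) = 1.691e+04 rad/s.
Step 2 — f₀ = ω₀/(2π) = 2691 Hz.
Step 3 — Series Q: Q = ω₀L/R = 1.691e+04·0.0543/2460 = 0.3733.
Step 4 — Bandwidth: Δω = ω₀/Q = 4.53e+04 rad/s; BW = Δω/(2π) = 7210 Hz.

(a) f₀ = 2691 Hz  (b) Q = 0.3733  (c) BW = 7210 Hz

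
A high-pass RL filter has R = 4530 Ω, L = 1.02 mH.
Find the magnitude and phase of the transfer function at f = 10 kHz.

Step 1 — Angular frequency: ω = 2π·1e+04 = 6.283e+04 rad/s.
Step 2 — Transfer function: H(jω) = jωL/(R + jωL).
Step 3 — Numerator jωL = j·64.09; denominator R + jωL = 4530 + j64.09.
Step 4 — H = 0.0002001 + j0.01414.
Step 5 — Magnitude: |H| = 0.01415 (-37.0 dB); phase: φ = 89.2°.

|H| = 0.01415 (-37.0 dB), φ = 89.2°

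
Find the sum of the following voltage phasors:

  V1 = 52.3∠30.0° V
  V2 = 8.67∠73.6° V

Step 1 — Convert each phasor to rectangular form:
  V1 = 52.3·(cos(30.0°) + j·sin(30.0°)) = 45.29 + j26.15 V
  V2 = 8.67·(cos(73.6°) + j·sin(73.6°)) = 2.448 + j8.317 V
Step 2 — Sum components: V_total = 47.74 + j34.47 V.
Step 3 — Convert to polar: |V_total| = 58.88 V, ∠V_total = 35.8°.

V_total = 58.88∠35.8° V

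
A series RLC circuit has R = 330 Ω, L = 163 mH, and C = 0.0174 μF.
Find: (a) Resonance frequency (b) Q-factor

Step 1 — Resonance condition Im(Z)=0 gives ω₀ = 1/√(LC).
Step 2 — ω₀ = 1/√(0.163·1.74e-08) = 1.878e+04 rad/s.
Step 3 — f₀ = ω₀/(2π) = 2988 Hz.
Step 4 — Series Q: Q = ω₀L/R = 1.878e+04·0.163/330 = 9.275.

(a) f₀ = 2988 Hz  (b) Q = 9.275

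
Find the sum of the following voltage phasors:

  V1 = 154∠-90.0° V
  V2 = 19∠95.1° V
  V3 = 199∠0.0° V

Step 1 — Convert each phasor to rectangular form:
  V1 = 154·(cos(-90.0°) + j·sin(-90.0°)) = 0 - j154 V
  V2 = 19·(cos(95.1°) + j·sin(95.1°)) = -1.689 + j18.92 V
  V3 = 199·(cos(0.0°) + j·sin(0.0°)) = 199 V
Step 2 — Sum components: V_total = 197.3 - j135.1 V.
Step 3 — Convert to polar: |V_total| = 239.1 V, ∠V_total = -34.4°.

V_total = 239.1∠-34.4° V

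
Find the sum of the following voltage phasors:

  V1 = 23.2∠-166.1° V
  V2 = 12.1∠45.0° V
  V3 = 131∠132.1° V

Step 1 — Convert each phasor to rectangular form:
  V1 = 23.2·(cos(-166.1°) + j·sin(-166.1°)) = -22.52 - j5.573 V
  V2 = 12.1·(cos(45.0°) + j·sin(45.0°)) = 8.556 + j8.556 V
  V3 = 131·(cos(132.1°) + j·sin(132.1°)) = -87.83 + j97.2 V
Step 2 — Sum components: V_total = -101.8 + j100.2 V.
Step 3 — Convert to polar: |V_total| = 142.8 V, ∠V_total = 135.5°.

V_total = 142.8∠135.5° V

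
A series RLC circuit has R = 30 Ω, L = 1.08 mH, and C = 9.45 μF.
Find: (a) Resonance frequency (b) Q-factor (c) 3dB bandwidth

Step 1 — Resonance: ω₀ = 1/√(LC) = 1/√(0.00108·9.45e-06) = 9899 rad/s.
Step 2 — f₀ = ω₀/(2π) = 1575 Hz.
Step 3 — Series Q: Q = ω₀L/R = 9899·0.00108/30 = 0.3563.
Step 4 — Bandwidth: Δω = ω₀/Q = 2.778e+04 rad/s; BW = Δω/(2π) = 4421 Hz.

(a) f₀ = 1575 Hz  (b) Q = 0.3563  (c) BW = 4421 Hz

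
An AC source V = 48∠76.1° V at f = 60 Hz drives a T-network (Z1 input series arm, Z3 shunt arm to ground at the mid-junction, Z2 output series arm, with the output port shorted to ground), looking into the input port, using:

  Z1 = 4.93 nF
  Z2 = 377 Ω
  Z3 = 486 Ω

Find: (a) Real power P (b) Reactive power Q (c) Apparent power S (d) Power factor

Step 1 — Angular frequency: ω = 2π·f = 2π·60 = 377 rad/s.
Step 2 — Component impedances:
  Z1: Z = 1/(jωC) = -j/(ω·C) = 0 - j5.38e+05 Ω
  Z2: Z = R = 377 Ω
  Z3: Z = R = 486 Ω
Step 3 — With the output port shorted to ground, the output series arm Z2 runs from the junction to ground; the shunt arm Z3 also runs from the junction to ground. They appear in parallel: Z3 || Z2 = 212.3 Ω.
Step 4 — Series with input arm Z1: Z_in = Z1 + (Z3 || Z2) = 212.3 - j5.38e+05 Ω = 5.38e+05∠-90.0° Ω.
Step 5 — Source phasor: V = 48∠76.1° V = 11.53 + j46.59 V.
Step 6 — Current: I = V / Z = -8.659e-05 + j2.147e-05 A = 8.921e-05∠166.1° A.
Step 7 — Complex power: S = V·I* = 1.69e-06 - j0.004282 VA.
Step 8 — Real power: P = Re(S) = 1.69e-06 W.
Step 9 — Reactive power: Q = Im(S) = -0.004282 VAR.
Step 10 — Apparent power: |S| = 0.004282 VA.
Step 11 — Power factor: PF = P/|S| = 0.0003946 (leading).

(a) P = 1.69e-06 W  (b) Q = -0.004282 VAR  (c) S = 0.004282 VA  (d) PF = 0.0003946 (leading)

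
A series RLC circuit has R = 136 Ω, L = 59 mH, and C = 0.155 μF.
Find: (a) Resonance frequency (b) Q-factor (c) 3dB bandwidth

Step 1 — Resonance condition Im(Z)=0 gives ω₀ = 1/√(LC).
Step 2 — ω₀ = 1/√(0.059·1.55e-07) = 1.046e+04 rad/s.
Step 3 — f₀ = ω₀/(2π) = 1664 Hz.
Step 4 — Series Q: Q = ω₀L/R = 1.046e+04·0.059/136 = 4.537.
Step 5 — 3dB bandwidth: Δω = ω₀/Q = 2305 rad/s; BW = Δω/(2π) = 366.9 Hz.

(a) f₀ = 1664 Hz  (b) Q = 4.537  (c) BW = 366.9 Hz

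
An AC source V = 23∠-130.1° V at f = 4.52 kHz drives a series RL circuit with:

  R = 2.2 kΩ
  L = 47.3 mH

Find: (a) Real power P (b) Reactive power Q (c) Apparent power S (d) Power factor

Step 1 — Angular frequency: ω = 2π·f = 2π·4520 = 2.84e+04 rad/s.
Step 2 — Component impedances:
  R: Z = R = 2200 Ω
  L: Z = jωL = j·2.84e+04·0.0473 = 0 + j1343 Ω
Step 3 — Series combination: Z_total = R + L = 2200 + j1343 Ω = 2578∠31.4° Ω.
Step 4 — Source phasor: V = 23∠-130.1° V = -14.81 - j17.59 V.
Step 5 — Current: I = V / Z = -0.008462 - j0.00283 A = 0.008923∠-161.5° A.
Step 6 — Complex power: S = V·I* = 0.1752 + j0.1069 VA.
Step 7 — Real power: P = Re(S) = 0.1752 W.
Step 8 — Reactive power: Q = Im(S) = 0.1069 VAR.
Step 9 — Apparent power: |S| = 0.2052 VA.
Step 10 — Power factor: PF = P/|S| = 0.8535 (lagging).

(a) P = 0.1752 W  (b) Q = 0.1069 VAR  (c) S = 0.2052 VA  (d) PF = 0.8535 (lagging)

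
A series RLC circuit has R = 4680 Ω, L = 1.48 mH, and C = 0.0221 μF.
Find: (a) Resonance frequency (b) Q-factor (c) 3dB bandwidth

Step 1 — Resonance: ω₀ = 1/√(LC) = 1/√(0.00148·2.21e-08) = 1.749e+05 rad/s.
Step 2 — f₀ = ω₀/(2π) = 2.783e+04 Hz.
Step 3 — Series Q: Q = ω₀L/R = 1.749e+05·0.00148/4680 = 0.0553.
Step 4 — Bandwidth: Δω = ω₀/Q = 3.162e+06 rad/s; BW = Δω/(2π) = 5.033e+05 Hz.

(a) f₀ = 2.783e+04 Hz  (b) Q = 0.0553  (c) BW = 5.033e+05 Hz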